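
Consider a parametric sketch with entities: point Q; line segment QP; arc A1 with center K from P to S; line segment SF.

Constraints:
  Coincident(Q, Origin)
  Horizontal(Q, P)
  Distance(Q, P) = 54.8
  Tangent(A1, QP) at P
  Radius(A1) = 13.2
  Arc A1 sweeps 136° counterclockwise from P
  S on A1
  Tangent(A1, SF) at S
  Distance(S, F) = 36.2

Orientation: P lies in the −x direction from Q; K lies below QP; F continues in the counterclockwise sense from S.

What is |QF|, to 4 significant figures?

61.05

Q is at the origin; QP is horizontal with |QP| = 54.8 and P on the −x side, so P = (-54.80, 0.000). The tangent condition forces KP to be normal to QP, so K = P + (0, -13.2) = (-54.80, -13.20). On A1, P sits at bearing 90° from K; a 136° counterclockwise sweep puts S at bearing 226°, so S = K + 13.2·(cos 226°, sin 226°) = (-63.97, -22.70). Since A1 is tangent to SF there, KS ⟂ SF, so SF runs along (−sin 226°, cos 226°); with |SF| = 36.2, F = (-37.93, -47.84). Then |QF| = |F − Q| = 61.05.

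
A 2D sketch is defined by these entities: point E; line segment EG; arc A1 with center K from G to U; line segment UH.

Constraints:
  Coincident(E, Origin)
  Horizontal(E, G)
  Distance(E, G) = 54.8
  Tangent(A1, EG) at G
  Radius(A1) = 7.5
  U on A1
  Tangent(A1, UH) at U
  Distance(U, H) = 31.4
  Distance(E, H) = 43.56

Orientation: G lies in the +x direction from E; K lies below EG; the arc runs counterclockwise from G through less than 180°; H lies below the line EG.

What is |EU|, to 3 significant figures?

48.6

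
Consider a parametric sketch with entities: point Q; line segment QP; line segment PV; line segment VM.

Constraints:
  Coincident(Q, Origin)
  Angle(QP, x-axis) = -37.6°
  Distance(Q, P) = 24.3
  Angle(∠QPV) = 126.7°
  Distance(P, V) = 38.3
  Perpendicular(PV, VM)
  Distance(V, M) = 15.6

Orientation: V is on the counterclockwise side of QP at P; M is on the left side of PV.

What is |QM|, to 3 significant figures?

53.0

Q is at the origin; QP runs at -37.6° with length 24.3, so P = 24.3·(cos -37.6°, sin -37.6°) = (19.3, -14.8). ∠QPV = 126.7°, so PV runs at -37.6° + (180° − 126.7°) = 15.7° from the x-axis; with |PV| = 38.3, V = P + 38.3·(cos 15.7°, sin 15.7°) = (56.1, -4.46). The perpendicularity gives VM at right angles to PV; with |VM| = 15.6 on the left of PV, M = V + 15.6·(-0.271, 0.963) = (51.9, 10.6). Then |QM| = |M − Q| = 53.0.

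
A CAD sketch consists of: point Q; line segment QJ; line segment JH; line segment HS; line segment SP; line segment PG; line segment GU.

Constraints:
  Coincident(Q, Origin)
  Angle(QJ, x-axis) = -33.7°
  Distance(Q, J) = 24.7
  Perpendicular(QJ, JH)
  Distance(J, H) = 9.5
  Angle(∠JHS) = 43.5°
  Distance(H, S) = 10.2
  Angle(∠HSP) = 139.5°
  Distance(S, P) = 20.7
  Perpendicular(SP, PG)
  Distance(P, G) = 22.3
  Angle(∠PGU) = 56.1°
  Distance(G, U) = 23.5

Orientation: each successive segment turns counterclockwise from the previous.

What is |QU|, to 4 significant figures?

26.80

Q is at the origin; QJ runs at -33.7° with length 24.7, so J = (20.55, -13.70). QJ is perpendicular to JH, so JH runs at 56.30°; with |JH| = 9.5, H = (25.82, -5.801). ∠JHS = 43.5° gives HS at -167.2° from the x-axis; with |HS| = 10.2, S = (15.87, -8.061). ∠HSP = 139.5° gives SP at -126.7° from the x-axis; with |SP| = 20.7, P = (3.503, -24.66). The perpendicularity gives PG at right angles to SP, so PG runs at -36.70°; with |PG| = 22.3, G = (21.38, -37.98). ∠PGU = 56.1° gives GU at 87.20° from the x-axis; with |GU| = 23.5, U = (22.53, -14.51). Then |QU| = |U − Q| = 26.80.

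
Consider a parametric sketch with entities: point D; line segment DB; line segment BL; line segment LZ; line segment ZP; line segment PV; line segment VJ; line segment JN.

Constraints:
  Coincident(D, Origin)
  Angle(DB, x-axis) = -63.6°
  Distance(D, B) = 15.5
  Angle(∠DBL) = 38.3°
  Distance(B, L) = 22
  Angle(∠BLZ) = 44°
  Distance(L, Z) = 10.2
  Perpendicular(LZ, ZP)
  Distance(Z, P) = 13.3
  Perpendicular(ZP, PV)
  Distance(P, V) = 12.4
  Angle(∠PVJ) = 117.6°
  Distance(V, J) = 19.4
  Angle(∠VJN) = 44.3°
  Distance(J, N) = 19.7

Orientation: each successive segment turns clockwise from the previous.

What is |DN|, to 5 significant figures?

6.6256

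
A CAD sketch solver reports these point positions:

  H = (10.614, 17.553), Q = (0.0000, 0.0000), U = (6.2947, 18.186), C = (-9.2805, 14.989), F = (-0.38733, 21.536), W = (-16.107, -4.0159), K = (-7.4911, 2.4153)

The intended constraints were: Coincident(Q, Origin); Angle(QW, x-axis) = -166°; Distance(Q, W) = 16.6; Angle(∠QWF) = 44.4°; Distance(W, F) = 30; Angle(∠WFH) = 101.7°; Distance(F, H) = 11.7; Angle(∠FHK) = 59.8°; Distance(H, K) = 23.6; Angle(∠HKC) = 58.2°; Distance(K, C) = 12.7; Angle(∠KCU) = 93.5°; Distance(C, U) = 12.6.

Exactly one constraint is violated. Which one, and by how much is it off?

Distance(C, U) = 12.6 — off by 3.30.

Q = (0.00, 0.00) ✓; QW at -166.0° ✓; |QW| = 16.60 ✓; ∠QWF = 44.40° ✓; |WF| = 30.00 ✓; ∠WFH = 101.7° ✓; |FH| = 11.70 ✓; ∠FHK = 59.80° ✓; |HK| = 23.60 ✓; ∠HKC = 58.20° ✓; |KC| = 12.70 ✓; ∠KCU = 93.50° ✓; |CU| = 15.90 ✗.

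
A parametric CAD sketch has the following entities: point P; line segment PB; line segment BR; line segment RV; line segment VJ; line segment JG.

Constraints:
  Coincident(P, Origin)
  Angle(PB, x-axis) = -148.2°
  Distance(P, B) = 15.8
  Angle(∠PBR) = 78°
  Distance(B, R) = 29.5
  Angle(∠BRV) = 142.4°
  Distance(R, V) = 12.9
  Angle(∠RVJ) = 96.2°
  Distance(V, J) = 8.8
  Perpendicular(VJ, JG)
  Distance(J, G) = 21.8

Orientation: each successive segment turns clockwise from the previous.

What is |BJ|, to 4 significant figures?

38.36

∠BRV = 142.4° gives RV at 72.20° from the x-axis; with |RV| = 12.9, V = (-19.48, 31.71). ∠RVJ = 96.2° gives VJ at -11.60° from the x-axis; with |VJ| = 8.8, J = (-10.86, 29.94). Then |BJ| = |J − B| = 38.36.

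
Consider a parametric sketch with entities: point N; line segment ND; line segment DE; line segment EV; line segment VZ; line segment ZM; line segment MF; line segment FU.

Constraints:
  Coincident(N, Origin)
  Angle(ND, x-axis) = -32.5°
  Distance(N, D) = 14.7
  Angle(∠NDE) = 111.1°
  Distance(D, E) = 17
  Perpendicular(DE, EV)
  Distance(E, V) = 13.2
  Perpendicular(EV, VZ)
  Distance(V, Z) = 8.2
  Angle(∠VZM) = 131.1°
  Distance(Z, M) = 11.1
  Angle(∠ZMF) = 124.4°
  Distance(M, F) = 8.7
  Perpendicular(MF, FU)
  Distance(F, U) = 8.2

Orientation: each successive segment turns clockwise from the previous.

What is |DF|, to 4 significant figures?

5.140

N is at the origin; ND runs at -32.5° with length 14.7, so D = (12.40, -7.898). ∠NDE = 111.1° gives DE at -101.4° from the x-axis; with |DE| = 17.0, E = (9.038, -24.56). DE ⟂ EV, so EV runs at 168.6°; with |EV| = 13.2, V = (-3.902, -21.95). EV ⟂ VZ, so VZ runs at 78.60°; with |VZ| = 8.2, Z = (-2.281, -13.92). ∠VZM = 131.1° gives ZM at 29.70° from the x-axis; with |ZM| = 11.1, M = (7.361, -8.416). ∠ZMF = 124.4° gives MF at -25.90° from the x-axis; with |MF| = 8.7, F = (15.19, -12.22). Then |DF| = |F − D| = 5.140.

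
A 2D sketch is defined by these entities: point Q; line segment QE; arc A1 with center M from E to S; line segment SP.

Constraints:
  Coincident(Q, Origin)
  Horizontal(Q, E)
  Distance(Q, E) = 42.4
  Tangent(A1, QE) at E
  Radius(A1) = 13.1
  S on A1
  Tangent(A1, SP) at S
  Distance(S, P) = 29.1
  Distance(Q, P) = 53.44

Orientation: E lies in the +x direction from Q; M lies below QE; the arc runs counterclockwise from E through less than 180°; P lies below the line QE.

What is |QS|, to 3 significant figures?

32.6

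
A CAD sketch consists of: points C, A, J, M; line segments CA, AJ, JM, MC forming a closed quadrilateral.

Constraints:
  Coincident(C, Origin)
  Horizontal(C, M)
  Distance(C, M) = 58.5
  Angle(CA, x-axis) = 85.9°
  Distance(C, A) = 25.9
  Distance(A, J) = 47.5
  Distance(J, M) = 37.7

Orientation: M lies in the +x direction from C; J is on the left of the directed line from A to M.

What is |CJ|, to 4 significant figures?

60.31

C is at the origin; CM is horizontal with |CM| = 58.5 and M in +x, so M = (58.5, 0). CA runs at 85.9° with |CA| = 25.9, so A = (1.852, 25.83). J is determined by |AJ| = 47.5 and |JM| = 37.7 together: it lies at the intersection of circle(A, 47.5) and circle(M, 37.7). With |AM| = 62.26, the foot of the radical line on AM is 37.84 from A and the perpendicular offset is √(47.5² − 37.84²) = 28.72. Taking the left-of-AM solution: J = (48.19, 36.26).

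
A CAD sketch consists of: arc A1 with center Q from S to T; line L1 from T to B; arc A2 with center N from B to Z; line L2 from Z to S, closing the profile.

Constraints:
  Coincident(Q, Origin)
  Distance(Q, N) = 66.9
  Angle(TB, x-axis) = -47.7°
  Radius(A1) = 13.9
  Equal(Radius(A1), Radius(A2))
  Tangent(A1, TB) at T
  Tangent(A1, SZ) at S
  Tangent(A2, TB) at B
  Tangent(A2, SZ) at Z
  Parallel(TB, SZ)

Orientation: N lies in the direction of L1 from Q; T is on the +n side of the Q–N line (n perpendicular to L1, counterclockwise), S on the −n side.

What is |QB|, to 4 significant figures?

68.33

The slot axis is L1's direction at -47.7°, so u = (cos -47.7°, sin -47.7°) = (0.6730, -0.7396) and n = (−sin -47.7°, cos -47.7°) = (0.7396, 0.6730). Q is at the origin and N lies 66.9 along u from Q, so N = 66.9·u = (45.02, -49.48). Tangency of A1 to both parallel lines with radius 13.9 puts T and S at Q ± 13.9·n: T = (10.28, 9.355), S = (-10.28, -9.355). Equal radii place B and Z the same way about N: B = N + 13.9·n = (55.31, -40.13), Z = N − 13.9·n = (34.74, -58.84). Then |QB| = |B − Q| = 68.33.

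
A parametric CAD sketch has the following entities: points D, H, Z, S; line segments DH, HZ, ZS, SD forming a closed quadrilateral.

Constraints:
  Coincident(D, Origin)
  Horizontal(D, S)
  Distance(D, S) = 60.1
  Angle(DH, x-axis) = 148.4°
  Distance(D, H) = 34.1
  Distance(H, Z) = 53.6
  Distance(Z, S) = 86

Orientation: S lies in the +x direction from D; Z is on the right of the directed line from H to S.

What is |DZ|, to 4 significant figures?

39.37

D is at the origin; DS is horizontal with |DS| = 60.1 and S in +x, so S = (60.1, 0). DH runs at 148.4° with |DH| = 34.1, so H = (-29.04, 17.87). Z is determined by |HZ| = 53.6 and |ZS| = 86.0 together: it lies at the intersection of circle(H, 53.6) and circle(S, 86.0). With |HS| = 90.92, the foot of the radical line on HS is 20.58 from H and the perpendicular offset is √(53.6² − 20.58²) = 49.49. Taking the right-of-HS solution: Z = (-18.59, -34.70).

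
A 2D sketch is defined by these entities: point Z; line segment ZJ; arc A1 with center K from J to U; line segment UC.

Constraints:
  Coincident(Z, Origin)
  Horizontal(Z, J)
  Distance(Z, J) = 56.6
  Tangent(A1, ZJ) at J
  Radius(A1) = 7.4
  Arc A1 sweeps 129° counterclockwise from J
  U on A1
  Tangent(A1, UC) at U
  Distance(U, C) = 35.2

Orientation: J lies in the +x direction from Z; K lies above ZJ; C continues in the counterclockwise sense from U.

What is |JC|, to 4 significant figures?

42.69

On A1, J sits at bearing -90° from K; a 129° counterclockwise sweep puts U at bearing 39°, so U = K + 7.4·(cos 39°, sin 39°) = (62.35, 12.06). Since A1 is tangent to UC there, KU ⟂ UC, so UC runs along (−sin 39°, cos 39°); with |UC| = 35.2, C = (40.20, 39.41). Then |JC| = |C − J| = 42.69.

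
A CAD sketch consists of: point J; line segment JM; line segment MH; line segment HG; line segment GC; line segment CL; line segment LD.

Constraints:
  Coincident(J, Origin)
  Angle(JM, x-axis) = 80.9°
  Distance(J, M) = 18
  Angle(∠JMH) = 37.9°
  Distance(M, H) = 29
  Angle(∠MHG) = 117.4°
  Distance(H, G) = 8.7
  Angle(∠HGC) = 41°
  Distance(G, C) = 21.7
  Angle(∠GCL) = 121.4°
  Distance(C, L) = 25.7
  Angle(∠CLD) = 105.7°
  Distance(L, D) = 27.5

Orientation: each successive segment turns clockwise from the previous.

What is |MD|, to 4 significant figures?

50.08

∠GCL = 121.4° gives CL at 38.60° from the x-axis; with |CL| = 25.7, L = (29.34, 22.69). ∠CLD = 105.7° gives LD at -35.70° from the x-axis; with |LD| = 27.5, D = (51.68, 6.646). Then |MD| = |D − M| = 50.08.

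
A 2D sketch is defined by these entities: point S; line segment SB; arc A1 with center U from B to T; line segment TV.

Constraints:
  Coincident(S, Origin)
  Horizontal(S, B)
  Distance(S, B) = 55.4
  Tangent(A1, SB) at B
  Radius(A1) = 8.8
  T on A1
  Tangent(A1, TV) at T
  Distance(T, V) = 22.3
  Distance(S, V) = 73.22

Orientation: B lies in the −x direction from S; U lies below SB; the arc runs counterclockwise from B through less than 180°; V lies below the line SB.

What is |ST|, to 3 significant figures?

64.6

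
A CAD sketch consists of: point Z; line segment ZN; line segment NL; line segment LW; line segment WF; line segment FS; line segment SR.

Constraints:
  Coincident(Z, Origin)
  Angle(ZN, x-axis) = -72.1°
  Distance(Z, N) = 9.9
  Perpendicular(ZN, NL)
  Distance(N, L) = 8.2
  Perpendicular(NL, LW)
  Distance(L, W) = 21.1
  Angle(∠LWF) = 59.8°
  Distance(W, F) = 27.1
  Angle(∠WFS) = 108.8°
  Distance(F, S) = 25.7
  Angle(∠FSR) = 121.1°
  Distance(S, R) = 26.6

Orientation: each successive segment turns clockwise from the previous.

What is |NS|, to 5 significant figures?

20.421

Z is at the origin; ZN runs at -72.1° with length 9.9, so N = (3.0428, -9.4208). ZN is perpendicular to NL, so NL runs at -162.10°; with |NL| = 8.2, L = (-4.7602, -11.941). The perpendicularity gives LW at right angles to NL, so LW runs at 107.90°; with |LW| = 21.1, W = (-11.245, 8.1375). ∠LWF = 59.8° gives WF at -12.300° from the x-axis; with |WF| = 27.1, F = (15.232, 2.3644). ∠WFS = 108.8° gives FS at -83.500° from the x-axis; with |FS| = 25.7, S = (18.142, -23.170). Then |NS| = |S − N| = 20.421.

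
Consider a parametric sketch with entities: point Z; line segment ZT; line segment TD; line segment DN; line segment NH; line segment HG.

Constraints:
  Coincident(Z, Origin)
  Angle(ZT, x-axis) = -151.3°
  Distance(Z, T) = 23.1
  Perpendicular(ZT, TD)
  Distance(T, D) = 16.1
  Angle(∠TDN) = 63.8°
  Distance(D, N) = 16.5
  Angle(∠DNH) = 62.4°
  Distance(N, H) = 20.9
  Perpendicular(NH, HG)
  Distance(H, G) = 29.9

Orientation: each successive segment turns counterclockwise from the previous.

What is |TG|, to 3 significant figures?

28.5

∠DNH = 62.4° gives NH at 172° from the x-axis; with |NH| = 20.9, H = (-23.8, -8.99). The perpendicularity gives HG at right angles to NH, so HG runs at -97.5°; with |HG| = 29.9, G = (-27.7, -38.6). Then |TG| = |G − T| = 28.5.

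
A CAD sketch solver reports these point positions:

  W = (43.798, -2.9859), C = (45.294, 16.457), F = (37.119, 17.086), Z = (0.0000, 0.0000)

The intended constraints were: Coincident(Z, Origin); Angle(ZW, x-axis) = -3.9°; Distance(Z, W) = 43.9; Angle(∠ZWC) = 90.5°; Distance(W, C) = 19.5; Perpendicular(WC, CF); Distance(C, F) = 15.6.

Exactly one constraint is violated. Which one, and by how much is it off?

Distance(C, F) = 15.6 — off by 7.40.

Z = (0.00, 0.00) ✓; ZW at -3.900° ✓; |ZW| = 43.90 ✓; ∠ZWC = 90.50° ✓; |WC| = 19.50 ✓; ∠(WC, CF) = 90.00° ✓; |CF| = 8.199 ✗.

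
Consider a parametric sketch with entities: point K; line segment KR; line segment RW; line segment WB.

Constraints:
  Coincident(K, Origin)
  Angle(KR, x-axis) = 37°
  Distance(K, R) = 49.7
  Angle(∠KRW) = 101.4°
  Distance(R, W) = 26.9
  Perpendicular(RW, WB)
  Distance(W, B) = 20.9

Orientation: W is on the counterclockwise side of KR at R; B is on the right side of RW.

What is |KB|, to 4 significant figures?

78.71

K is at the origin; KR runs at 37.0° with length 49.7, so R = 49.7·(cos 37.0°, sin 37.0°) = (39.69, 29.91). ∠KRW = 101.4°, so RW runs at 37.0° + (180° − 101.4°) = 115.6° from the x-axis; with |RW| = 26.9, W = R + 26.9·(cos 115.6°, sin 115.6°) = (28.07, 54.17). RW is perpendicular to WB; with |WB| = 20.9 on the right of RW, B = W + 20.9·(0.9018, 0.4321) = (46.92, 63.20). Then |KB| = |B − K| = 78.71.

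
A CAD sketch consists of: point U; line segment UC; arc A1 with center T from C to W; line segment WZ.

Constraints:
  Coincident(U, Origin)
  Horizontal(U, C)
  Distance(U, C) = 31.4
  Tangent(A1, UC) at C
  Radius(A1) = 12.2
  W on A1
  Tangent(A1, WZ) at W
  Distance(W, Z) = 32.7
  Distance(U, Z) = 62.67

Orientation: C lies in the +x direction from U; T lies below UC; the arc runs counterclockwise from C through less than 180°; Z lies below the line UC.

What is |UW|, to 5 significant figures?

30.068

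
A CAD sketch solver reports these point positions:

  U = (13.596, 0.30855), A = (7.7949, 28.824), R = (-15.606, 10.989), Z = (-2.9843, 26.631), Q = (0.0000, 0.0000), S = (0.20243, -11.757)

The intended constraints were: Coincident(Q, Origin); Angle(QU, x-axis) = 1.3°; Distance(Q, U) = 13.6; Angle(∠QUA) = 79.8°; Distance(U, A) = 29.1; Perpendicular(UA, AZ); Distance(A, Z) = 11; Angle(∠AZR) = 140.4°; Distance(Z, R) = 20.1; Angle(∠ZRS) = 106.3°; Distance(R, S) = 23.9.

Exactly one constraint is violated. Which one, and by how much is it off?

Distance(R, S) = 23.9 — off by 3.80.

Q = (0.00, 0.00) ✓; QU at 1.300° ✓; |QU| = 13.60 ✓; ∠QUA = 79.80° ✓; |UA| = 29.10 ✓; ∠(UA, AZ) = 90.00° ✓; |AZ| = 11.00 ✓; ∠AZR = 140.4° ✓; |ZR| = 20.10 ✓; ∠ZRS = 106.3° ✓; |RS| = 27.70 ✗.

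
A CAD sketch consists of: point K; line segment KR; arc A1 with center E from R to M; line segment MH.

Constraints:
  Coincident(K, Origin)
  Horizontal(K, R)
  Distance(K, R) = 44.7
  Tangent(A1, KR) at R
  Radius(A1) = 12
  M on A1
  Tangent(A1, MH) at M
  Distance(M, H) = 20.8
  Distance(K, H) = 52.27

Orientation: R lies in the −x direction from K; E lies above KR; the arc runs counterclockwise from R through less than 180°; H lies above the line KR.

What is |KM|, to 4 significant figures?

36.43

K is at the origin; KR is horizontal with |KR| = 44.7 and R on the −x side, so R = (-44.70, 0.000). Since A1 is tangent to KR there, ER ⟂ KR, so E = R + (0, 12) = (-44.70, 12.00). Since EM ⟂ MH (tangency), |EH| = √(12.0² + 20.8²) = 24.01 regardless of where M sits on A1. So H lies on both circle(K, 52.27) and circle(E, 24.01); the above-KR intersection is H = (-38.61, 35.23). M is the foot of the tangent from H: M = (-33.13, 15.17).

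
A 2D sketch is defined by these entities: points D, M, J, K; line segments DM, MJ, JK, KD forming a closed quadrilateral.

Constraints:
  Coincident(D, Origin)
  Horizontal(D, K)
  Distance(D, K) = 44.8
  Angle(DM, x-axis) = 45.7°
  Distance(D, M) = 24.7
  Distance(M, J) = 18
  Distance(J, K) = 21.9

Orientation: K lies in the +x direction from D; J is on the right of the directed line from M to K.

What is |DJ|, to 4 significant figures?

22.92

D is at the origin; DK is horizontal with |DK| = 44.8 and K in +x, so K = (44.8, 0). DM runs at 45.7° with |DM| = 24.7, so M = (17.25, 17.68). J is determined by |MJ| = 18.0 and |JK| = 21.9 together: it lies at the intersection of circle(M, 18.0) and circle(K, 21.9). With |MK| = 32.73, the foot of the radical line on MK is 13.99 from M and the perpendicular offset is √(18.0² − 13.99²) = 11.33. Taking the right-of-MK solution: J = (22.91, 0.5897).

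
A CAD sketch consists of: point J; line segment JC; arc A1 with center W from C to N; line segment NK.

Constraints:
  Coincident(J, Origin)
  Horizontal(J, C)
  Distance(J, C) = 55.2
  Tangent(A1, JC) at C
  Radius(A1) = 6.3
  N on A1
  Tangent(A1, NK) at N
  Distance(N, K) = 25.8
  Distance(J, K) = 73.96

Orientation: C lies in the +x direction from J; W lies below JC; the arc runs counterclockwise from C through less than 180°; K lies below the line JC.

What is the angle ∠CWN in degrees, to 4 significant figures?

131.9°

J is at the origin; J and C share the same y with |JC| = 55.2 and C on the +x side, so C = (55.20, 0.000). Since A1 is tangent to JC there, WC ⟂ JC, so W = C + (0, -6.3) = (55.20, -6.300). Since WN ⟂ NK (tangency), |WK| = √(6.3² + 25.8²) = 26.56 regardless of where N sits on A1. So K lies on both circle(J, 73.96) and circle(W, 26.56); the below-JC intersection is K = (67.73, -29.72). N is the foot of the tangent from K: N = (50.51, -10.50).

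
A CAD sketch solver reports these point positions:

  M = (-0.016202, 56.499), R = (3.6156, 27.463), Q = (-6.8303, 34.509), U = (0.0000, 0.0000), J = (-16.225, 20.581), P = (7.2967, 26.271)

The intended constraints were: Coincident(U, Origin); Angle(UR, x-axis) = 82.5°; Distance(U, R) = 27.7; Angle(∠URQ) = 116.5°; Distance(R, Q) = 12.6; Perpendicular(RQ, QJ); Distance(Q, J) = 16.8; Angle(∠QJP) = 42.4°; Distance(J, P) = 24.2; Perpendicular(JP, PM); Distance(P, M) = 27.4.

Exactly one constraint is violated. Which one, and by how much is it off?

Distance(P, M) = 27.4 — off by 3.70.

U = (0.00, 0.00) ✓; UR at 82.50° ✓; |UR| = 27.70 ✓; ∠URQ = 116.5° ✓; |RQ| = 12.60 ✓; ∠(RQ, QJ) = 90.00° ✓; |QJ| = 16.80 ✓; ∠QJP = 42.40° ✓; |JP| = 24.20 ✓; ∠(JP, PM) = 90.00° ✓; |PM| = 31.10 ✗.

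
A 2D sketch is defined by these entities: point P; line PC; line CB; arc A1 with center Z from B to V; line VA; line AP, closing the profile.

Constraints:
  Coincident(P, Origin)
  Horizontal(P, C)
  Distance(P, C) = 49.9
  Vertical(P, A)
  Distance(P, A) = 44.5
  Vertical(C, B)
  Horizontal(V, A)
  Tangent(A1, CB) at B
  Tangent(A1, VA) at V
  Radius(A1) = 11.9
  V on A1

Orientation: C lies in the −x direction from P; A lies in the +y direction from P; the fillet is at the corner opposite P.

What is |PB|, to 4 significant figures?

59.61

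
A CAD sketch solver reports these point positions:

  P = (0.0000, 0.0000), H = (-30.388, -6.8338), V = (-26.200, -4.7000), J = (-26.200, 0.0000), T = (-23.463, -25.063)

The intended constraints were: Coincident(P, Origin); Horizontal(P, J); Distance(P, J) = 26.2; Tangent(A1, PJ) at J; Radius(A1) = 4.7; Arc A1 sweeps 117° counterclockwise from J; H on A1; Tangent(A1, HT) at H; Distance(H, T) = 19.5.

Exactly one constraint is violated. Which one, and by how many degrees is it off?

Tangent(A1, HT) at H — off by 6.20°.

P = (0.00, 0.00) ✓; P.y = 0.00, J.y = 0.00 ✓; |PJ| = 26.20 ✓; ∠(VJ, JP) = 90.00° ✓; |VJ| = 4.700 ✓; bearing(V→H) − bearing(V→J) = 117.0° ✓; |VH| = 4.700 ✓; ∠(VH, HT) = 96.20° ✗; |HT| = 19.50 ✓.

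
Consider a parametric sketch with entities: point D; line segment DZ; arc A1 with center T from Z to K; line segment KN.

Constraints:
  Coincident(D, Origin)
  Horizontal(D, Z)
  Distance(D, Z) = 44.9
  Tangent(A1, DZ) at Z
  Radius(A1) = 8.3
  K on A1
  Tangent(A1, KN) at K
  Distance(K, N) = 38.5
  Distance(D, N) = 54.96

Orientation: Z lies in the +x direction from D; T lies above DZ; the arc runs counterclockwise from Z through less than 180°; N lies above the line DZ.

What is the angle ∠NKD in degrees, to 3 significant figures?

71.3°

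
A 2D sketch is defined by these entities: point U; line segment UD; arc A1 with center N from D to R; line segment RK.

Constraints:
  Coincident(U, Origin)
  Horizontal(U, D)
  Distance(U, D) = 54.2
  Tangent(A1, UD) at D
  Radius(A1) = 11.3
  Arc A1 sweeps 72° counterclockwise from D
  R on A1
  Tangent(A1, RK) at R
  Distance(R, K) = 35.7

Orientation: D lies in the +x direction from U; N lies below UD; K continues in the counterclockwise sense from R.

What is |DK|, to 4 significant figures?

47.10

U is at the origin; U and D share the same y with |UD| = 54.2 and D on the +x side, so D = (54.20, 0.000). A1 meets UD tangentially, so ND is at right angles to UD, so N = D + (0, -11.3) = (54.20, -11.30). On A1, D sits at bearing 90° from N; a 72° counterclockwise sweep puts R at bearing 162°, so R = N + 11.3·(cos 162°, sin 162°) = (43.45, -7.808). Tangency of A1 to RK means the radius NR is perpendicular to RK, so RK runs along (−sin 162°, cos 162°); with |RK| = 35.7, K = (32.42, -41.76). Then |DK| = |K − D| = 47.10.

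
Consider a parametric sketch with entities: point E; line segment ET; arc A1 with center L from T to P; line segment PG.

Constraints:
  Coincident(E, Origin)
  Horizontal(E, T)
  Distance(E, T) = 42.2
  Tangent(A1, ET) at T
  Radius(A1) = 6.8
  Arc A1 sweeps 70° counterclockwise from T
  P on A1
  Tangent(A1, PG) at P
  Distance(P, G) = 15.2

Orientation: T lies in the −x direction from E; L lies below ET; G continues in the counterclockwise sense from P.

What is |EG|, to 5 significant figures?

56.965

On A1, T sits at bearing 90° from L; a 70° counterclockwise sweep puts P at bearing 160°, so P = L + 6.8·(cos 160°, sin 160°) = (-48.590, -4.4743). The tangent condition forces LP to be normal to PG, so PG runs along (−sin 160°, cos 160°); with |PG| = 15.2, G = (-53.789, -18.758). Then |EG| = |G − E| = 56.965.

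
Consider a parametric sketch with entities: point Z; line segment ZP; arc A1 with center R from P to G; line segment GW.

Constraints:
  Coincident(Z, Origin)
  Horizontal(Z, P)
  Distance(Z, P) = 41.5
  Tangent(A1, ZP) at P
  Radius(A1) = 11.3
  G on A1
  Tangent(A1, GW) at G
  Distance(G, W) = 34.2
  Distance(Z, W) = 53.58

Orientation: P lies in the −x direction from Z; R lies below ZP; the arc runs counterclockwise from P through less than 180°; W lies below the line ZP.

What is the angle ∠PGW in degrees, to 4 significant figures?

115.7°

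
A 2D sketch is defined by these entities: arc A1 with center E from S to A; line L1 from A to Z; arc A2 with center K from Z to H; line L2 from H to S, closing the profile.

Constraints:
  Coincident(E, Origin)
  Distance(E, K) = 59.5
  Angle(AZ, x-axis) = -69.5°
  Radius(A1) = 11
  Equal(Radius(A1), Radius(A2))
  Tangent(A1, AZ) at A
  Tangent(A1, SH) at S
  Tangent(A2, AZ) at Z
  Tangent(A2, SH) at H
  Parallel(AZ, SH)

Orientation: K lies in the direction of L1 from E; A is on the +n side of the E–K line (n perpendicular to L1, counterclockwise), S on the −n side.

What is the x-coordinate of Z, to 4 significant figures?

31.14

The slot axis is L1's direction at -69.5°, so u = (cos -69.5°, sin -69.5°) = (0.3502, -0.9367) and n = (−sin -69.5°, cos -69.5°) = (0.9367, 0.3502). E is at the origin and K lies 59.5 along u from E, so K = 59.5·u = (20.84, -55.73). Tangency of A1 to both parallel lines with radius 11.0 puts A and S at E ± 11.0·n: A = (10.30, 3.852), S = (-10.30, -3.852). Equal radii place Z and H the same way about K: Z = K + 11.0·n = (31.14, -51.88), H = K − 11.0·n = (10.53, -59.58). So Z.x = 31.14.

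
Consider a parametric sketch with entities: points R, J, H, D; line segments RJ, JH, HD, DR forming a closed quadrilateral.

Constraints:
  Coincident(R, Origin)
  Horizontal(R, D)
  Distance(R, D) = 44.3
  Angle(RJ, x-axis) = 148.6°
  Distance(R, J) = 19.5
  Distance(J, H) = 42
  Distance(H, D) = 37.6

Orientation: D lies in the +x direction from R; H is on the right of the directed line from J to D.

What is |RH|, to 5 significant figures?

23.653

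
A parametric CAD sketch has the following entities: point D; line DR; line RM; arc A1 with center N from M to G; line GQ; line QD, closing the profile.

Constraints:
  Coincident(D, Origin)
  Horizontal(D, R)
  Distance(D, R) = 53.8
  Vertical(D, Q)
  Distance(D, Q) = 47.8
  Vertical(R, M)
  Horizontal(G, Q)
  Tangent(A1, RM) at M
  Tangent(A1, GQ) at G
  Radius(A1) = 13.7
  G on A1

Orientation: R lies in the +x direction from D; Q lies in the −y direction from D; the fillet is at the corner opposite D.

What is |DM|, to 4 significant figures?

63.70

The virtual corner opposite D is at (53.80, -47.80). Tangency of A1 to RM means the radius NM is perpendicular to RM and since A1 is tangent to GQ there, NG ⟂ GQ, with radius 13.7, so the center N sits 13.7 in from both sides at N = (40.10, -34.10). That places the tangent points at M = (53.80, -34.10) on RM and G = (40.10, -47.80) on GQ. Then |DM| = |M − D| = 63.70.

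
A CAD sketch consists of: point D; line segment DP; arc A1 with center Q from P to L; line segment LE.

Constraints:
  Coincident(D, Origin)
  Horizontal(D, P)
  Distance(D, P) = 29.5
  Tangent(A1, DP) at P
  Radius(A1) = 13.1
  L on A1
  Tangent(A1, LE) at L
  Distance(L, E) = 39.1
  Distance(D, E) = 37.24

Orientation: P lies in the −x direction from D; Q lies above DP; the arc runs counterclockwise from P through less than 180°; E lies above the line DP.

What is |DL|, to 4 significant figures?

19.66

D is at the origin; D and P share the same y with |DP| = 29.5 and P on the −x side, so P = (-29.50, 0.000). Tangency of A1 to DP means the radius QP is perpendicular to DP, so Q = P + (0, 13.1) = (-29.50, 13.10). Since QL ⟂ LE (tangency), |QE| = √(13.1² + 39.1²) = 41.24 regardless of where L sits on A1. So E lies on both circle(D, 37.24) and circle(Q, 41.24); the above-DP intersection is E = (4.094, 37.01). L is the foot of the tangent from E: L = (-18.91, 5.394).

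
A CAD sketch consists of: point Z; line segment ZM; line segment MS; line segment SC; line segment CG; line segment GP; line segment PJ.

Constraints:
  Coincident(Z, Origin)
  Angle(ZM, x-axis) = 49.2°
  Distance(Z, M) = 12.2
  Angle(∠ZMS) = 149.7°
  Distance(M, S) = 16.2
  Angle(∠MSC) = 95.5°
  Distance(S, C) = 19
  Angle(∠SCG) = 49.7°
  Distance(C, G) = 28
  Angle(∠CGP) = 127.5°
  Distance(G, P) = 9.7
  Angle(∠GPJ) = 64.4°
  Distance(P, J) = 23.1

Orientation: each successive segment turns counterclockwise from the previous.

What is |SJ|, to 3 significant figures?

2.26

Z is at the origin; ZM runs at 49.2° with length 12.2, so M = (7.97, 9.24). ∠ZMS = 149.7° gives MS at 79.5° from the x-axis; with |MS| = 16.2, S = (10.9, 25.2). ∠MSC = 95.5° gives SC at 164° from the x-axis; with |SC| = 19.0, C = (-7.34, 30.4). ∠SCG = 49.7° gives CG at -65.7° from the x-axis; with |CG| = 28.0, G = (4.18, 4.88). ∠CGP = 127.5° gives GP at -13.2° from the x-axis; with |GP| = 9.7, P = (13.6, 2.67). ∠GPJ = 64.4° gives PJ at 102° from the x-axis; with |PJ| = 23.1, J = (8.67, 25.2). Then |SJ| = |J − S| = 2.26.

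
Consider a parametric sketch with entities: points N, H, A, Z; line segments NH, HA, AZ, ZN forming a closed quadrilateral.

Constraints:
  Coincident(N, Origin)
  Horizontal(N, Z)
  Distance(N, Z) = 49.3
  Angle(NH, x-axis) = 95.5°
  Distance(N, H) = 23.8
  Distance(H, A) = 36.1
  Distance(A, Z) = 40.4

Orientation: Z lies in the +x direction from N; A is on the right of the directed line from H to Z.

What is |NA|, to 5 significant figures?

14.415

N is at the origin; NZ is horizontal with |NZ| = 49.3 and Z in +x, so Z = (49.3, 0). NH runs at 95.5° with |NH| = 23.8, so H = (-2.2811, 23.690). A is determined by |HA| = 36.1 and |AZ| = 40.4 together: it lies at the intersection of circle(H, 36.1) and circle(Z, 40.4). With |HZ| = 56.761, the foot of the radical line on HZ is 25.483 from H and the perpendicular offset is √(36.1² − 25.483²) = 25.570. Taking the right-of-HZ solution: A = (10.204, -10.182).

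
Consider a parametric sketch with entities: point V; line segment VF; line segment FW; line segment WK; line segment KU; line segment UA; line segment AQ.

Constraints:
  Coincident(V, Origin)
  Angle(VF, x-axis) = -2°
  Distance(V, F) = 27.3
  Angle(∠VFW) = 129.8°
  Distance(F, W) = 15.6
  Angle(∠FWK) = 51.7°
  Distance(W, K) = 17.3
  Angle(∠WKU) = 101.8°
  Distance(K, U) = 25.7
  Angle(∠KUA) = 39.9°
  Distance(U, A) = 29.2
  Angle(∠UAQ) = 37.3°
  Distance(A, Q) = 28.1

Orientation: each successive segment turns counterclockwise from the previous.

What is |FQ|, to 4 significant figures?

18.67

V is at the origin; VF runs at -2.0° with length 27.3, so F = (27.28, -0.9528). ∠VFW = 129.8° gives FW at 48.20° from the x-axis; with |FW| = 15.6, W = (37.68, 10.68). ∠FWK = 51.7° gives WK at 176.5° from the x-axis; with |WK| = 17.3, K = (20.41, 11.73). ∠WKU = 101.8° gives KU at -105.3° from the x-axis; with |KU| = 25.7, U = (13.63, -13.06). ∠KUA = 39.9° gives UA at 34.80° from the x-axis; with |UA| = 29.2, A = (37.61, 3.609). ∠UAQ = 37.3° gives AQ at 177.5° from the x-axis; with |AQ| = 28.1, Q = (9.536, 4.834). Then |FQ| = |Q − F| = 18.67.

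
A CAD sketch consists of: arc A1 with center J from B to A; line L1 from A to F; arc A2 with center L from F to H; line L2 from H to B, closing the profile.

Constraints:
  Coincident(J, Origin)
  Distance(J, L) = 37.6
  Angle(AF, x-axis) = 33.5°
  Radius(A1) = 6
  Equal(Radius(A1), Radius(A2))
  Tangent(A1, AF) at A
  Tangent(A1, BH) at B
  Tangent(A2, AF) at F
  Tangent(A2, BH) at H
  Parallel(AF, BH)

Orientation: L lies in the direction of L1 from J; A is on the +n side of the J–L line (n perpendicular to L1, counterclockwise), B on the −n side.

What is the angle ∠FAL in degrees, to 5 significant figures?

9.0665°

The slot axis is L1's direction at 33.5°, so u = (cos 33.5°, sin 33.5°) = (0.83389, 0.55194) and n = (−sin 33.5°, cos 33.5°) = (-0.55194, 0.83389). J is at the origin and L lies 37.6 along u from J, so L = 37.6·u = (31.354, 20.753). Tangency of A1 to both parallel lines with radius 6.0 puts A and B at J ± 6.0·n: A = (-3.3116, 5.0033), B = (3.3116, -5.0033). Equal radii place F and H the same way about L: F = L + 6.0·n = (28.042, 25.756), H = L − 6.0·n = (34.666, 15.750). Then cos ∠FAL = AF·AL / (|AF||AL|), giving 9.0665°.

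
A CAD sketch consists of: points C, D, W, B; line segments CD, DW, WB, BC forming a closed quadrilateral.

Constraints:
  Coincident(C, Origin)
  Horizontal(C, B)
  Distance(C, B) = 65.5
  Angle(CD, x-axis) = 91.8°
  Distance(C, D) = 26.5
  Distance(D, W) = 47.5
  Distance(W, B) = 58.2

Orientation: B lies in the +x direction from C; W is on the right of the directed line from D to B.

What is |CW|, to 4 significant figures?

22.32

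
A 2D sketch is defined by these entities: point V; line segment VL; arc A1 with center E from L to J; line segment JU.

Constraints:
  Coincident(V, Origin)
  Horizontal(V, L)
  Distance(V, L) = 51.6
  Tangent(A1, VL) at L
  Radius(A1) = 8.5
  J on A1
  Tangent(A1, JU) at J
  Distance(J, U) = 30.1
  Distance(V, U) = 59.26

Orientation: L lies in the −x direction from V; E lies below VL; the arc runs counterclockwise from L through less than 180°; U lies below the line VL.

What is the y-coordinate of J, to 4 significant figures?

-12.58

V is at the origin; VL is horizontal with |VL| = 51.6 and L on the −x side, so L = (-51.60, 0.000). The tangent condition forces EL to be normal to VL, so E = L + (0, -8.5) = (-51.60, -8.500). Since EJ ⟂ JU (tangency), |EU| = √(8.5² + 30.1²) = 31.28 regardless of where J sits on A1. So U lies on both circle(V, 59.26) and circle(E, 31.28); the below-VL intersection is U = (-44.63, -38.99). J is the foot of the tangent from U: J = (-59.06, -12.58).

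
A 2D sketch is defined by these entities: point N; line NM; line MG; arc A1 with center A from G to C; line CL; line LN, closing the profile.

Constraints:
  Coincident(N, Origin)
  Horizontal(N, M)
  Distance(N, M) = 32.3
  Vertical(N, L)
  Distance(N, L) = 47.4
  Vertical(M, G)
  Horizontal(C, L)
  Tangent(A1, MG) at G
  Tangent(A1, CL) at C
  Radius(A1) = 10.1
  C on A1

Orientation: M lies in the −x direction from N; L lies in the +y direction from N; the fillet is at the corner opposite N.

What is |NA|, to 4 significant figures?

43.41

N is at the origin; NM is horizontal with |NM| = 32.3 and M on the −x side, so M = (-32.30, 0.000). N and L share the same x with |NL| = 47.4 and L on the +y side, so L = (0.000, 47.40). The virtual corner opposite N is at (-32.30, 47.40). A1 meets MG tangentially, so AG is at right angles to MG and the tangent condition forces AC to be normal to CL, with radius 10.1, so the center A sits 10.1 in from both sides at A = (-22.20, 37.30). Then |NA| = |A − N| = 43.41.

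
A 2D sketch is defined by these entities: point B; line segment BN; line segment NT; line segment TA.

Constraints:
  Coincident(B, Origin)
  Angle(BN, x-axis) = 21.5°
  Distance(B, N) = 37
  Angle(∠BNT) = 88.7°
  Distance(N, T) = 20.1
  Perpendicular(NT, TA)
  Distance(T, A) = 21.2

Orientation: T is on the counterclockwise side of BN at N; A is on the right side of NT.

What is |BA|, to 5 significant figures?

61.295

B is at the origin; BN runs at 21.5° with length 37.0, so N = 37.0·(cos 21.5°, sin 21.5°) = (34.425, 13.561). ∠BNT = 88.7°, so NT runs at 21.5° + (180° − 88.7°) = 112.80° from the x-axis; with |NT| = 20.1, T = N + 20.1·(cos 112.80°, sin 112.80°) = (26.636, 32.090). The perpendicularity gives TA at right angles to NT; with |TA| = 21.2 on the right of NT, A = T + 21.2·(0.92186, 0.38752) = (46.180, 40.305). Then |BA| = |A − B| = 61.295.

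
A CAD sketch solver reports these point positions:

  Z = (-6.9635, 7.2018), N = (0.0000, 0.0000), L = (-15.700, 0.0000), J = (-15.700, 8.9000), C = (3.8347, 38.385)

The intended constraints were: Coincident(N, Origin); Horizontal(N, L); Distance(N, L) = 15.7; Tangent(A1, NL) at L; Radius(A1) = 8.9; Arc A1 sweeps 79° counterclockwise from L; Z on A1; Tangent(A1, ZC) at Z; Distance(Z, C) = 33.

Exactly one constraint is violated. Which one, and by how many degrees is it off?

Tangent(A1, ZC) at Z — off by 8.10°.

N = (0.00, 0.00) ✓; N.y = 0.00, L.y = 0.00 ✓; |NL| = 15.70 ✓; ∠(JL, LN) = 90.00° ✓; |JL| = 8.900 ✓; bearing(J→Z) − bearing(J→L) = 79.00° ✓; |JZ| = 8.900 ✓; ∠(JZ, ZC) = 98.10° ✗; |ZC| = 33.00 ✓.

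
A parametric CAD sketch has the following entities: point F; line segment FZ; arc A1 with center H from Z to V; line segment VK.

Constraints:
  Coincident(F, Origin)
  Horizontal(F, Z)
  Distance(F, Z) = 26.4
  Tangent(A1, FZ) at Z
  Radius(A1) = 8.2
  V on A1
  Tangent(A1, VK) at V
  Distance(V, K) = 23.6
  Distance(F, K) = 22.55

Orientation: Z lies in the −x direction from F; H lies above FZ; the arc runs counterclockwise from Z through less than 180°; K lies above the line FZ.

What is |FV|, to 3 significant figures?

20.2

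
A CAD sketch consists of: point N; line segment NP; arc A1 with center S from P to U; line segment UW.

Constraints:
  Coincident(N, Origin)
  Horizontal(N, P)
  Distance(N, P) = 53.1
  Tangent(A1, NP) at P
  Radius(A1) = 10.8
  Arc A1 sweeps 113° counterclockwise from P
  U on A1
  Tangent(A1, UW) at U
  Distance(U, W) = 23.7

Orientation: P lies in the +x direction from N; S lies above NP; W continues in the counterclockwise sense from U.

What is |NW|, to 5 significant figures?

65.187

N is at the origin; NP is horizontal with |NP| = 53.1 and P on the +x side, so P = (53.100, 0.0000). Since A1 is tangent to NP there, SP ⟂ NP, so S = P + (0, 10.8) = (53.100, 10.800). On A1, P sits at bearing -90° from S; a 113° counterclockwise sweep puts U at bearing 23°, so U = S + 10.8·(cos 23°, sin 23°) = (63.041, 15.020). The tangent condition forces SU to be normal to UW, so UW runs along (−sin 23°, cos 23°); with |UW| = 23.7, W = (53.781, 36.836). Then |NW| = |W − N| = 65.187.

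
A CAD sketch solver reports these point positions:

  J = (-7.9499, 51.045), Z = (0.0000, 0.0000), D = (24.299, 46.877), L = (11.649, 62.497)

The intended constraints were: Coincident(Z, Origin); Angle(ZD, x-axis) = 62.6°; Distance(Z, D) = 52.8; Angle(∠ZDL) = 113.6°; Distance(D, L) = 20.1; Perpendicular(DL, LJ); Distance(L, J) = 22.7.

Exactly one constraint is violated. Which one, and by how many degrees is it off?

Perpendicular(DL, LJ) — off by 8.70°.

Z = (0.00, 0.00) ✓; ZD at 62.60° ✓; |ZD| = 52.80 ✓; ∠ZDL = 113.6° ✓; |DL| = 20.10 ✓; ∠(DL, LJ) = 81.30° ✗; |LJ| = 22.70 ✓.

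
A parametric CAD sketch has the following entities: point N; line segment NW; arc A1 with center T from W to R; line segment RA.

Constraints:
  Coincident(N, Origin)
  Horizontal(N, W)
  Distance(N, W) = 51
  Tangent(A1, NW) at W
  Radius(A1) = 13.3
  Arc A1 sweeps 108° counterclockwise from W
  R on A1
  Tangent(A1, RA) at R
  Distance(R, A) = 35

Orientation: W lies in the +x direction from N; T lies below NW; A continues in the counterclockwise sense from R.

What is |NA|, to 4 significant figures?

70.62

N is at the origin; NW is horizontal with |NW| = 51.0 and W on the +x side, so W = (51.00, 0.000). Tangency of A1 to NW means the radius TW is perpendicular to NW, so T = W + (0, -13.3) = (51.00, -13.30). On A1, W sits at bearing 90° from T; a 108° counterclockwise sweep puts R at bearing 198°, so R = T + 13.3·(cos 198°, sin 198°) = (38.35, -17.41). Tangency of A1 to RA means the radius TR is perpendicular to RA, so RA runs along (−sin 198°, cos 198°); with |RA| = 35.0, A = (49.17, -50.70). Then |NA| = |A − N| = 70.62.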